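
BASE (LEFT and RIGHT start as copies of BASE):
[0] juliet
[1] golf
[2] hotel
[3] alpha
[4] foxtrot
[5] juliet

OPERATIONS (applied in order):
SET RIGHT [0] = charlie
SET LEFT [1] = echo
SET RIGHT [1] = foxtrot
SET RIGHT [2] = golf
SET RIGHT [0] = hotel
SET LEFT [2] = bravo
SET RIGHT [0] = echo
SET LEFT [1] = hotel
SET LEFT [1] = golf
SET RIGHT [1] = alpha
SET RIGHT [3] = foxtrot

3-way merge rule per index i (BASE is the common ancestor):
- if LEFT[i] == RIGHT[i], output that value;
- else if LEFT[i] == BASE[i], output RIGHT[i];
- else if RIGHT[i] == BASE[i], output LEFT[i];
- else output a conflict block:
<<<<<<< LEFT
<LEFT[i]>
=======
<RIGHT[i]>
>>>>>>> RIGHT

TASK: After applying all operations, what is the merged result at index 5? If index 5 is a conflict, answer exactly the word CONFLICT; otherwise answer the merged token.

Answer: juliet

Derivation:
Final LEFT:  [juliet, golf, bravo, alpha, foxtrot, juliet]
Final RIGHT: [echo, alpha, golf, foxtrot, foxtrot, juliet]
i=0: L=juliet=BASE, R=echo -> take RIGHT -> echo
i=1: L=golf=BASE, R=alpha -> take RIGHT -> alpha
i=2: BASE=hotel L=bravo R=golf all differ -> CONFLICT
i=3: L=alpha=BASE, R=foxtrot -> take RIGHT -> foxtrot
i=4: L=foxtrot R=foxtrot -> agree -> foxtrot
i=5: L=juliet R=juliet -> agree -> juliet
Index 5 -> juliet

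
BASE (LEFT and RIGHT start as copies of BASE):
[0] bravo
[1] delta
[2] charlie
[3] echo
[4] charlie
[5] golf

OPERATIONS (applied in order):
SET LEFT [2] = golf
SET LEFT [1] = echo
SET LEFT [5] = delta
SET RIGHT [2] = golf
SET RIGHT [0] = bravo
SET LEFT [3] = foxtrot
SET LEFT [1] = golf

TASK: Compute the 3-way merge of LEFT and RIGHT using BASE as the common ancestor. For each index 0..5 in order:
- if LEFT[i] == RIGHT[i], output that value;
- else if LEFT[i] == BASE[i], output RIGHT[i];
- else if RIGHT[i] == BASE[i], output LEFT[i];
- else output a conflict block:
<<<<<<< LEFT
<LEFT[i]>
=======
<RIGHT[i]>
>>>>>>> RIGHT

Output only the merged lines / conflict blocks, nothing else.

Answer: bravo
golf
golf
foxtrot
charlie
delta

Derivation:
Final LEFT:  [bravo, golf, golf, foxtrot, charlie, delta]
Final RIGHT: [bravo, delta, golf, echo, charlie, golf]
i=0: L=bravo R=bravo -> agree -> bravo
i=1: L=golf, R=delta=BASE -> take LEFT -> golf
i=2: L=golf R=golf -> agree -> golf
i=3: L=foxtrot, R=echo=BASE -> take LEFT -> foxtrot
i=4: L=charlie R=charlie -> agree -> charlie
i=5: L=delta, R=golf=BASE -> take LEFT -> delta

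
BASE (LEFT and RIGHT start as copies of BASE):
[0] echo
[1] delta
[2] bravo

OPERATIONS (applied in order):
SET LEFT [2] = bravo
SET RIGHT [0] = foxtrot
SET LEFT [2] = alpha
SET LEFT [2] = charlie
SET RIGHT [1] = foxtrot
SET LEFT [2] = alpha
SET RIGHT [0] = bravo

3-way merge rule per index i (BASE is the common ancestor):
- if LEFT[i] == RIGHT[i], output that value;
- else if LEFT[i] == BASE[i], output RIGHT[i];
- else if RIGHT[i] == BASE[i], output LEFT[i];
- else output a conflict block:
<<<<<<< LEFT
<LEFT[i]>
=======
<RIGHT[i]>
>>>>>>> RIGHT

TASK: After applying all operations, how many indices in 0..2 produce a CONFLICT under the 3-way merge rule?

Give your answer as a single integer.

Final LEFT:  [echo, delta, alpha]
Final RIGHT: [bravo, foxtrot, bravo]
i=0: L=echo=BASE, R=bravo -> take RIGHT -> bravo
i=1: L=delta=BASE, R=foxtrot -> take RIGHT -> foxtrot
i=2: L=alpha, R=bravo=BASE -> take LEFT -> alpha
Conflict count: 0

Answer: 0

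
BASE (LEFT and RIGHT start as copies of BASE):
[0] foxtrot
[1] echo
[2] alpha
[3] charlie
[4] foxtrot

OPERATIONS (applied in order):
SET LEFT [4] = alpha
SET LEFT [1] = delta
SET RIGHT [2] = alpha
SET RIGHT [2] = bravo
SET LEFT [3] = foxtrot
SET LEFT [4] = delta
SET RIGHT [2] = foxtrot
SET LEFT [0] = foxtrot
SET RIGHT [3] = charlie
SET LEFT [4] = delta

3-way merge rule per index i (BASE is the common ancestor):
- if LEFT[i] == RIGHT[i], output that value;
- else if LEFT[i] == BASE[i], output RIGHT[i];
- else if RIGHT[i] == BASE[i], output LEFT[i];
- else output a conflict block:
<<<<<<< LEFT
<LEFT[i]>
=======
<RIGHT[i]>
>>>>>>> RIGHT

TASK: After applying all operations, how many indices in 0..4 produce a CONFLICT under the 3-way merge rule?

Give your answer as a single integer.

Answer: 0

Derivation:
Final LEFT:  [foxtrot, delta, alpha, foxtrot, delta]
Final RIGHT: [foxtrot, echo, foxtrot, charlie, foxtrot]
i=0: L=foxtrot R=foxtrot -> agree -> foxtrot
i=1: L=delta, R=echo=BASE -> take LEFT -> delta
i=2: L=alpha=BASE, R=foxtrot -> take RIGHT -> foxtrot
i=3: L=foxtrot, R=charlie=BASE -> take LEFT -> foxtrot
i=4: L=delta, R=foxtrot=BASE -> take LEFT -> delta
Conflict count: 0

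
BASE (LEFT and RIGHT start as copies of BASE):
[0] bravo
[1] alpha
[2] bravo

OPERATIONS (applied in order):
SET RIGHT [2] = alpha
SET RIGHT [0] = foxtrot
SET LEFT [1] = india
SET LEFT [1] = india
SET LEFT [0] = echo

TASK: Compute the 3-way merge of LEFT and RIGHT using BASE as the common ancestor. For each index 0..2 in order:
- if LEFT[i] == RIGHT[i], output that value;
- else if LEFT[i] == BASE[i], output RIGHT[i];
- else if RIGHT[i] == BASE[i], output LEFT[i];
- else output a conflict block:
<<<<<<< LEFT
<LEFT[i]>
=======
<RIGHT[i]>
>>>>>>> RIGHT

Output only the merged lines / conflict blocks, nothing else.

Answer: <<<<<<< LEFT
echo
=======
foxtrot
>>>>>>> RIGHT
india
alpha

Derivation:
Final LEFT:  [echo, india, bravo]
Final RIGHT: [foxtrot, alpha, alpha]
i=0: BASE=bravo L=echo R=foxtrot all differ -> CONFLICT
i=1: L=india, R=alpha=BASE -> take LEFT -> india
i=2: L=bravo=BASE, R=alpha -> take RIGHT -> alpha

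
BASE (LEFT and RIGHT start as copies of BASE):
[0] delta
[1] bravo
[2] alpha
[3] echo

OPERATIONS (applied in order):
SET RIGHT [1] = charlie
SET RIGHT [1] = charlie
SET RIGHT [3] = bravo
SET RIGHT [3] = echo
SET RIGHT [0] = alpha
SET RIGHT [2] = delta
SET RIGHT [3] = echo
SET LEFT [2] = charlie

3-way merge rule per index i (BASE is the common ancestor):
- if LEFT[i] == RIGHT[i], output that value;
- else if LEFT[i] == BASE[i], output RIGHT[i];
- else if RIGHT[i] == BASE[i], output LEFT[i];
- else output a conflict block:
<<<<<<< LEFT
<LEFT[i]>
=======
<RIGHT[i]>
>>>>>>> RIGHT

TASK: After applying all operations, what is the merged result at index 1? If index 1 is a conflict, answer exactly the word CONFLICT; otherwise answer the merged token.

Final LEFT:  [delta, bravo, charlie, echo]
Final RIGHT: [alpha, charlie, delta, echo]
i=0: L=delta=BASE, R=alpha -> take RIGHT -> alpha
i=1: L=bravo=BASE, R=charlie -> take RIGHT -> charlie
i=2: BASE=alpha L=charlie R=delta all differ -> CONFLICT
i=3: L=echo R=echo -> agree -> echo
Index 1 -> charlie

Answer: charlie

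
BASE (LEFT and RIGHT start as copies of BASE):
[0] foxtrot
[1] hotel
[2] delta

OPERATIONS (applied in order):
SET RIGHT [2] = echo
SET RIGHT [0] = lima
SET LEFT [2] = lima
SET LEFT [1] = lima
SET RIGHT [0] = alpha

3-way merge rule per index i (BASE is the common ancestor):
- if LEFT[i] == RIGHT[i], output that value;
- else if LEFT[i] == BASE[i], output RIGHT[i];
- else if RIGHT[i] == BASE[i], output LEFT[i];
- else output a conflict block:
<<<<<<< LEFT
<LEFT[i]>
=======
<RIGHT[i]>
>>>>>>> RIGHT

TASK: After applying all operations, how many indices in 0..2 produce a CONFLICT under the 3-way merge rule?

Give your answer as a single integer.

Final LEFT:  [foxtrot, lima, lima]
Final RIGHT: [alpha, hotel, echo]
i=0: L=foxtrot=BASE, R=alpha -> take RIGHT -> alpha
i=1: L=lima, R=hotel=BASE -> take LEFT -> lima
i=2: BASE=delta L=lima R=echo all differ -> CONFLICT
Conflict count: 1

Answer: 1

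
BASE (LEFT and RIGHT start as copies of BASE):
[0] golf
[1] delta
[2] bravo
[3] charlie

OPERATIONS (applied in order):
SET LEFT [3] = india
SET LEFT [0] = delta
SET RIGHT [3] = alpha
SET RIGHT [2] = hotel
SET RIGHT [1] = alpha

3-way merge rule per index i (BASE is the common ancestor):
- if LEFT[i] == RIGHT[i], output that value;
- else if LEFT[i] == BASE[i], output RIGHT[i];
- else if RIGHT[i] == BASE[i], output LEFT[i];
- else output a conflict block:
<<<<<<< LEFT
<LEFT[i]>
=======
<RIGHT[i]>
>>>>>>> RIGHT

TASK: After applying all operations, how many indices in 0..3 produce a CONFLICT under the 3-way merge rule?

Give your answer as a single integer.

Answer: 1

Derivation:
Final LEFT:  [delta, delta, bravo, india]
Final RIGHT: [golf, alpha, hotel, alpha]
i=0: L=delta, R=golf=BASE -> take LEFT -> delta
i=1: L=delta=BASE, R=alpha -> take RIGHT -> alpha
i=2: L=bravo=BASE, R=hotel -> take RIGHT -> hotel
i=3: BASE=charlie L=india R=alpha all differ -> CONFLICT
Conflict count: 1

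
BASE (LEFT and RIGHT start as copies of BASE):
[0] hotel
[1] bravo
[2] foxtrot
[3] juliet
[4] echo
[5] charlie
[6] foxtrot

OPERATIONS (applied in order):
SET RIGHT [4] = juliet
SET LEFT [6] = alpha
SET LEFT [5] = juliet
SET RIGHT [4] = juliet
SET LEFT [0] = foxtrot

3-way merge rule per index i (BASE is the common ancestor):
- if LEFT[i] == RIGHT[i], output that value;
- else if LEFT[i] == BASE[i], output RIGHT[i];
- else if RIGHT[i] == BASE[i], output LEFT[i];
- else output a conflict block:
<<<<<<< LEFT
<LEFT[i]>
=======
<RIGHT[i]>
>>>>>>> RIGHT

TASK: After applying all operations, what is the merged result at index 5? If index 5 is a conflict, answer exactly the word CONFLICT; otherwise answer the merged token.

Final LEFT:  [foxtrot, bravo, foxtrot, juliet, echo, juliet, alpha]
Final RIGHT: [hotel, bravo, foxtrot, juliet, juliet, charlie, foxtrot]
i=0: L=foxtrot, R=hotel=BASE -> take LEFT -> foxtrot
i=1: L=bravo R=bravo -> agree -> bravo
i=2: L=foxtrot R=foxtrot -> agree -> foxtrot
i=3: L=juliet R=juliet -> agree -> juliet
i=4: L=echo=BASE, R=juliet -> take RIGHT -> juliet
i=5: L=juliet, R=charlie=BASE -> take LEFT -> juliet
i=6: L=alpha, R=foxtrot=BASE -> take LEFT -> alpha
Index 5 -> juliet

Answer: juliet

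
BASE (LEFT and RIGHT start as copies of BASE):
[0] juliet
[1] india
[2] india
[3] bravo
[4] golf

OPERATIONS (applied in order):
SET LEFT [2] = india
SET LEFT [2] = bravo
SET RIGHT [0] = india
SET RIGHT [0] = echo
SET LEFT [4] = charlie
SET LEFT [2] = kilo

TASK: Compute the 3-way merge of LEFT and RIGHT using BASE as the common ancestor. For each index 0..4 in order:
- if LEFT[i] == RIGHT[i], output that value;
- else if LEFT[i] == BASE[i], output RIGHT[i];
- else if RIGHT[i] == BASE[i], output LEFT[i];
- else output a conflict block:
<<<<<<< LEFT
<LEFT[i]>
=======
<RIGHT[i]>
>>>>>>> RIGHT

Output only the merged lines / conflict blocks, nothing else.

Answer: echo
india
kilo
bravo
charlie

Derivation:
Final LEFT:  [juliet, india, kilo, bravo, charlie]
Final RIGHT: [echo, india, india, bravo, golf]
i=0: L=juliet=BASE, R=echo -> take RIGHT -> echo
i=1: L=india R=india -> agree -> india
i=2: L=kilo, R=india=BASE -> take LEFT -> kilo
i=3: L=bravo R=bravo -> agree -> bravo
i=4: L=charlie, R=golf=BASE -> take LEFT -> charlie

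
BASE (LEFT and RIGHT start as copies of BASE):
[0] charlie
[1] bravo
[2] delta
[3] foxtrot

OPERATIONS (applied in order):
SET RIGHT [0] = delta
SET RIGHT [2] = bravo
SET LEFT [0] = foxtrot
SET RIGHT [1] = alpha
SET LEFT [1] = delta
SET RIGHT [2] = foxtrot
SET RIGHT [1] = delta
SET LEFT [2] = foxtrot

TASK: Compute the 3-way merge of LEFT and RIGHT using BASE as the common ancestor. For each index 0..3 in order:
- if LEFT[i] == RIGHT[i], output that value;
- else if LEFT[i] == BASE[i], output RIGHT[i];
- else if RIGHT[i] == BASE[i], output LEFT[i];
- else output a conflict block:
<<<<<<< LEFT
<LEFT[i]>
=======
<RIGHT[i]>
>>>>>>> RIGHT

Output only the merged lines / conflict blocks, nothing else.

Answer: <<<<<<< LEFT
foxtrot
=======
delta
>>>>>>> RIGHT
delta
foxtrot
foxtrot

Derivation:
Final LEFT:  [foxtrot, delta, foxtrot, foxtrot]
Final RIGHT: [delta, delta, foxtrot, foxtrot]
i=0: BASE=charlie L=foxtrot R=delta all differ -> CONFLICT
i=1: L=delta R=delta -> agree -> delta
i=2: L=foxtrot R=foxtrot -> agree -> foxtrot
i=3: L=foxtrot R=foxtrot -> agree -> foxtrot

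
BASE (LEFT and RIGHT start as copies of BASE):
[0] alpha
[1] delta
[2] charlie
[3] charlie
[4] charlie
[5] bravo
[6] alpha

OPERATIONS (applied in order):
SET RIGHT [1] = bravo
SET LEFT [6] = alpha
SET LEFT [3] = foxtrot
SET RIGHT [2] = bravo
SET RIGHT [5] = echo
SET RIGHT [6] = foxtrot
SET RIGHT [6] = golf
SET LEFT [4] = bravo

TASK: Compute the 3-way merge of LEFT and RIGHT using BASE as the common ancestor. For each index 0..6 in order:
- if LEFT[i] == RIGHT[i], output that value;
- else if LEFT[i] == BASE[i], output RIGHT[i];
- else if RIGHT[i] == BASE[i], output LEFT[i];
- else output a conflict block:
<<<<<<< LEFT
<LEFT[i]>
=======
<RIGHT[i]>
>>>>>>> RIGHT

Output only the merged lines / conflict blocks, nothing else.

Final LEFT:  [alpha, delta, charlie, foxtrot, bravo, bravo, alpha]
Final RIGHT: [alpha, bravo, bravo, charlie, charlie, echo, golf]
i=0: L=alpha R=alpha -> agree -> alpha
i=1: L=delta=BASE, R=bravo -> take RIGHT -> bravo
i=2: L=charlie=BASE, R=bravo -> take RIGHT -> bravo
i=3: L=foxtrot, R=charlie=BASE -> take LEFT -> foxtrot
i=4: L=bravo, R=charlie=BASE -> take LEFT -> bravo
i=5: L=bravo=BASE, R=echo -> take RIGHT -> echo
i=6: L=alpha=BASE, R=golf -> take RIGHT -> golf

Answer: alpha
bravo
bravo
foxtrot
bravo
echo
golf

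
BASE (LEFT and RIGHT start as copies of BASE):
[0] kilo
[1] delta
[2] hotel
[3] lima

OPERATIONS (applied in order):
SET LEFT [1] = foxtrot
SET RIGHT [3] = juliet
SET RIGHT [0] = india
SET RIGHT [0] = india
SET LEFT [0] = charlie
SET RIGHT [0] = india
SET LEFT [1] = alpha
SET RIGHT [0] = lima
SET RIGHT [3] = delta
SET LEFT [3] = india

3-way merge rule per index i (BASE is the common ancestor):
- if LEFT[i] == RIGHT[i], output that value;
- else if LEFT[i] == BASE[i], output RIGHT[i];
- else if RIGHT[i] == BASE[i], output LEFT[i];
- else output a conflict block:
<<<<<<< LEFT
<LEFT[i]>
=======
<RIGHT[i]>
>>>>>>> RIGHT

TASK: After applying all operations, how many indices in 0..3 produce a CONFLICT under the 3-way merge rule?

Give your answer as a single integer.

Final LEFT:  [charlie, alpha, hotel, india]
Final RIGHT: [lima, delta, hotel, delta]
i=0: BASE=kilo L=charlie R=lima all differ -> CONFLICT
i=1: L=alpha, R=delta=BASE -> take LEFT -> alpha
i=2: L=hotel R=hotel -> agree -> hotel
i=3: BASE=lima L=india R=delta all differ -> CONFLICT
Conflict count: 2

Answer: 2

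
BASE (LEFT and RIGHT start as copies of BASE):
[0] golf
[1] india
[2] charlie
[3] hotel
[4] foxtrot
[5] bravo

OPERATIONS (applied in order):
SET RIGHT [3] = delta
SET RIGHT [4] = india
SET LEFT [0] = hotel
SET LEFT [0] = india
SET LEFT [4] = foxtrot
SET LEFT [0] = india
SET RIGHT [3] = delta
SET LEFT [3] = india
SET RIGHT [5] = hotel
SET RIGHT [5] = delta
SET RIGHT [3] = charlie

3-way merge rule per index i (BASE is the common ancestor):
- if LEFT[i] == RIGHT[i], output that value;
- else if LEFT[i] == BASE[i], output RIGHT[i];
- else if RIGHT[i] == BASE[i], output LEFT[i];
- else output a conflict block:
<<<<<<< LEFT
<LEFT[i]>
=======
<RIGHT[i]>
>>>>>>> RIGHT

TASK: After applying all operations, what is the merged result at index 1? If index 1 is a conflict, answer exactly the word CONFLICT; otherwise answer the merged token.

Final LEFT:  [india, india, charlie, india, foxtrot, bravo]
Final RIGHT: [golf, india, charlie, charlie, india, delta]
i=0: L=india, R=golf=BASE -> take LEFT -> india
i=1: L=india R=india -> agree -> india
i=2: L=charlie R=charlie -> agree -> charlie
i=3: BASE=hotel L=india R=charlie all differ -> CONFLICT
i=4: L=foxtrot=BASE, R=india -> take RIGHT -> india
i=5: L=bravo=BASE, R=delta -> take RIGHT -> delta
Index 1 -> india

Answer: india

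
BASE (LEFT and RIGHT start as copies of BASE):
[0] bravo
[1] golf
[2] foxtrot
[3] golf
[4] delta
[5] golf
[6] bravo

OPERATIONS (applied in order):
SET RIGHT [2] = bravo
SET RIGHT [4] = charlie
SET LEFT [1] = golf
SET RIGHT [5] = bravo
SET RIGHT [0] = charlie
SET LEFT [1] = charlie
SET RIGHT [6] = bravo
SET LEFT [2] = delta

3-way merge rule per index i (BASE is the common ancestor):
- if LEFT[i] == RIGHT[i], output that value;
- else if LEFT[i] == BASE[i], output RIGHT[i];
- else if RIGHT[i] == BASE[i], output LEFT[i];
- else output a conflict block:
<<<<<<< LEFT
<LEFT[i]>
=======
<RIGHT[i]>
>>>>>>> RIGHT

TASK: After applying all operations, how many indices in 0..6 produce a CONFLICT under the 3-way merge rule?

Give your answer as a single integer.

Final LEFT:  [bravo, charlie, delta, golf, delta, golf, bravo]
Final RIGHT: [charlie, golf, bravo, golf, charlie, bravo, bravo]
i=0: L=bravo=BASE, R=charlie -> take RIGHT -> charlie
i=1: L=charlie, R=golf=BASE -> take LEFT -> charlie
i=2: BASE=foxtrot L=delta R=bravo all differ -> CONFLICT
i=3: L=golf R=golf -> agree -> golf
i=4: L=delta=BASE, R=charlie -> take RIGHT -> charlie
i=5: L=golf=BASE, R=bravo -> take RIGHT -> bravo
i=6: L=bravo R=bravo -> agree -> bravo
Conflict count: 1

Answer: 1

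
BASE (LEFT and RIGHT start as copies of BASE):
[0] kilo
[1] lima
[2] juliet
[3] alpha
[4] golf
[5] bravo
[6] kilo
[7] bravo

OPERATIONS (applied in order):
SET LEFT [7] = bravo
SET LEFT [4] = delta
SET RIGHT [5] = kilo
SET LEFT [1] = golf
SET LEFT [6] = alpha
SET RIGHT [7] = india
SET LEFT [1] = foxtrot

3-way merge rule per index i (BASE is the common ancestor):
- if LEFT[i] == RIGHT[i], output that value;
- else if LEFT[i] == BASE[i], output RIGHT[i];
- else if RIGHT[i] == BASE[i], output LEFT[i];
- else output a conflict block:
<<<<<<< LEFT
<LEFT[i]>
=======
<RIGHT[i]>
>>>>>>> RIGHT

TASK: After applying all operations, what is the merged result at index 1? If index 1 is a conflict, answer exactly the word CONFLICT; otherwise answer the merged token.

Answer: foxtrot

Derivation:
Final LEFT:  [kilo, foxtrot, juliet, alpha, delta, bravo, alpha, bravo]
Final RIGHT: [kilo, lima, juliet, alpha, golf, kilo, kilo, india]
i=0: L=kilo R=kilo -> agree -> kilo
i=1: L=foxtrot, R=lima=BASE -> take LEFT -> foxtrot
i=2: L=juliet R=juliet -> agree -> juliet
i=3: L=alpha R=alpha -> agree -> alpha
i=4: L=delta, R=golf=BASE -> take LEFT -> delta
i=5: L=bravo=BASE, R=kilo -> take RIGHT -> kilo
i=6: L=alpha, R=kilo=BASE -> take LEFT -> alpha
i=7: L=bravo=BASE, R=india -> take RIGHT -> india
Index 1 -> foxtrot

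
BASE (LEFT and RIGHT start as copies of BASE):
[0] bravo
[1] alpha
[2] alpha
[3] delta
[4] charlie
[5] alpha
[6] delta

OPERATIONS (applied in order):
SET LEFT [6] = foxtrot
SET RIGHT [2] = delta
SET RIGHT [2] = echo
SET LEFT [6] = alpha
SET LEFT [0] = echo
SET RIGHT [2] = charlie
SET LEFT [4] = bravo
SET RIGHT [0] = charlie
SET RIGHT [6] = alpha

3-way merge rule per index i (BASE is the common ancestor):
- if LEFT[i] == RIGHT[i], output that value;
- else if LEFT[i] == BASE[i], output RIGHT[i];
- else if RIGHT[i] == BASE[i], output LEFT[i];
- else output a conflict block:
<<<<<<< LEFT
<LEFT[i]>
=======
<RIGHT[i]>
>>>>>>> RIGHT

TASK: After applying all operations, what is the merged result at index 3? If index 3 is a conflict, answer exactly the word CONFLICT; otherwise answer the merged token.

Answer: delta

Derivation:
Final LEFT:  [echo, alpha, alpha, delta, bravo, alpha, alpha]
Final RIGHT: [charlie, alpha, charlie, delta, charlie, alpha, alpha]
i=0: BASE=bravo L=echo R=charlie all differ -> CONFLICT
i=1: L=alpha R=alpha -> agree -> alpha
i=2: L=alpha=BASE, R=charlie -> take RIGHT -> charlie
i=3: L=delta R=delta -> agree -> delta
i=4: L=bravo, R=charlie=BASE -> take LEFT -> bravo
i=5: L=alpha R=alpha -> agree -> alpha
i=6: L=alpha R=alpha -> agree -> alpha
Index 3 -> delta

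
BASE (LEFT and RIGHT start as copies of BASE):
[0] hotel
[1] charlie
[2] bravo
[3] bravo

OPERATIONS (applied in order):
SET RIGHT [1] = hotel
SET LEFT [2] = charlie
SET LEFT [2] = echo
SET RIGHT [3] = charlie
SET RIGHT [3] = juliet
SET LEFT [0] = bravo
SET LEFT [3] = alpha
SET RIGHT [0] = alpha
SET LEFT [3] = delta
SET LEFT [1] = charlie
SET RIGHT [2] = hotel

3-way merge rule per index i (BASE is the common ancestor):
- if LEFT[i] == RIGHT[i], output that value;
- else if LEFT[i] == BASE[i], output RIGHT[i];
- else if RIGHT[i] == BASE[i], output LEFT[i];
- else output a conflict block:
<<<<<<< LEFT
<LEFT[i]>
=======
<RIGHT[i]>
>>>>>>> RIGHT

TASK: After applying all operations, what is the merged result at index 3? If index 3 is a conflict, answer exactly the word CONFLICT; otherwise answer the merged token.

Answer: CONFLICT

Derivation:
Final LEFT:  [bravo, charlie, echo, delta]
Final RIGHT: [alpha, hotel, hotel, juliet]
i=0: BASE=hotel L=bravo R=alpha all differ -> CONFLICT
i=1: L=charlie=BASE, R=hotel -> take RIGHT -> hotel
i=2: BASE=bravo L=echo R=hotel all differ -> CONFLICT
i=3: BASE=bravo L=delta R=juliet all differ -> CONFLICT
Index 3 -> CONFLICT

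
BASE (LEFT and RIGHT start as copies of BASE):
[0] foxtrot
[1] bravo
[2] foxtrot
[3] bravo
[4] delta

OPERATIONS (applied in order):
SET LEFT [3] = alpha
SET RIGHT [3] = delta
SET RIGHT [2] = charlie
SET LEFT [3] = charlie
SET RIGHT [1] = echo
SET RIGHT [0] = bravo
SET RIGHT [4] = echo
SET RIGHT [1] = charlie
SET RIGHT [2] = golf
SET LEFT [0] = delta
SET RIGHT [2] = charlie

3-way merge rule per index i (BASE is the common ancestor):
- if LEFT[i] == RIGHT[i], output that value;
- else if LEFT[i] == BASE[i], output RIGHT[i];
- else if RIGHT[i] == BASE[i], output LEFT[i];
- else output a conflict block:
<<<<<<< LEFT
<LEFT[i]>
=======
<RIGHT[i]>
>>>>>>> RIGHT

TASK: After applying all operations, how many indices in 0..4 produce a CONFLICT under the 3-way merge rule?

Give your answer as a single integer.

Final LEFT:  [delta, bravo, foxtrot, charlie, delta]
Final RIGHT: [bravo, charlie, charlie, delta, echo]
i=0: BASE=foxtrot L=delta R=bravo all differ -> CONFLICT
i=1: L=bravo=BASE, R=charlie -> take RIGHT -> charlie
i=2: L=foxtrot=BASE, R=charlie -> take RIGHT -> charlie
i=3: BASE=bravo L=charlie R=delta all differ -> CONFLICT
i=4: L=delta=BASE, R=echo -> take RIGHT -> echo
Conflict count: 2

Answer: 2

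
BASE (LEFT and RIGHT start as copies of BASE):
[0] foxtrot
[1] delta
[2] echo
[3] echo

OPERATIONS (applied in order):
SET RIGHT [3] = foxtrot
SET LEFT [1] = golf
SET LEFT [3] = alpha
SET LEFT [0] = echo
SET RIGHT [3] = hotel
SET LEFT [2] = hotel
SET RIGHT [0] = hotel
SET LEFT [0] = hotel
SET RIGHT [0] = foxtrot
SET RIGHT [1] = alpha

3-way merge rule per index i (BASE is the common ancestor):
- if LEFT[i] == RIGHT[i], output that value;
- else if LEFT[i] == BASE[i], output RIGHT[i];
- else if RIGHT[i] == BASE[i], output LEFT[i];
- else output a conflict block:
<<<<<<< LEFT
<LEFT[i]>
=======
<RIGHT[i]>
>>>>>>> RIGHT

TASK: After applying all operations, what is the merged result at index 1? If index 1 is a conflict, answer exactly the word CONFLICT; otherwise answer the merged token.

Final LEFT:  [hotel, golf, hotel, alpha]
Final RIGHT: [foxtrot, alpha, echo, hotel]
i=0: L=hotel, R=foxtrot=BASE -> take LEFT -> hotel
i=1: BASE=delta L=golf R=alpha all differ -> CONFLICT
i=2: L=hotel, R=echo=BASE -> take LEFT -> hotel
i=3: BASE=echo L=alpha R=hotel all differ -> CONFLICT
Index 1 -> CONFLICT

Answer: CONFLICT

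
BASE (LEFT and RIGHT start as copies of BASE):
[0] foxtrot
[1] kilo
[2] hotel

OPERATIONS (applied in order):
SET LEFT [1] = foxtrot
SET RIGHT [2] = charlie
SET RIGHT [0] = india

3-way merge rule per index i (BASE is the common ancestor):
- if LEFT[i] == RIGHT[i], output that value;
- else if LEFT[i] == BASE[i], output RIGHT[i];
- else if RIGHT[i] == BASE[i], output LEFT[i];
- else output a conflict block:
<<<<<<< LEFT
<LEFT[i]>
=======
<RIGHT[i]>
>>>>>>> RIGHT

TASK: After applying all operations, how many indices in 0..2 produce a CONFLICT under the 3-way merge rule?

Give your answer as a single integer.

Answer: 0

Derivation:
Final LEFT:  [foxtrot, foxtrot, hotel]
Final RIGHT: [india, kilo, charlie]
i=0: L=foxtrot=BASE, R=india -> take RIGHT -> india
i=1: L=foxtrot, R=kilo=BASE -> take LEFT -> foxtrot
i=2: L=hotel=BASE, R=charlie -> take RIGHT -> charlie
Conflict count: 0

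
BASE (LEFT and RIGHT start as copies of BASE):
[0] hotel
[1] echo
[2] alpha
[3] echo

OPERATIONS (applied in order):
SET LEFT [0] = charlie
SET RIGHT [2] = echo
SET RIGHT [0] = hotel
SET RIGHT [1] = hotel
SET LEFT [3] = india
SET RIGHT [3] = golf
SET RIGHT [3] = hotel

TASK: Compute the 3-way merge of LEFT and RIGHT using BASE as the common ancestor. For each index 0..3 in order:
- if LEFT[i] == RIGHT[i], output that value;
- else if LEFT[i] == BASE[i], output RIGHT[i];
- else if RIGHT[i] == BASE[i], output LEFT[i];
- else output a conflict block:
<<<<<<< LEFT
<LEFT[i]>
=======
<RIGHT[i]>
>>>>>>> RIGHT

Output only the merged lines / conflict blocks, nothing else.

Answer: charlie
hotel
echo
<<<<<<< LEFT
india
=======
hotel
>>>>>>> RIGHT

Derivation:
Final LEFT:  [charlie, echo, alpha, india]
Final RIGHT: [hotel, hotel, echo, hotel]
i=0: L=charlie, R=hotel=BASE -> take LEFT -> charlie
i=1: L=echo=BASE, R=hotel -> take RIGHT -> hotel
i=2: L=alpha=BASE, R=echo -> take RIGHT -> echo
i=3: BASE=echo L=india R=hotel all differ -> CONFLICT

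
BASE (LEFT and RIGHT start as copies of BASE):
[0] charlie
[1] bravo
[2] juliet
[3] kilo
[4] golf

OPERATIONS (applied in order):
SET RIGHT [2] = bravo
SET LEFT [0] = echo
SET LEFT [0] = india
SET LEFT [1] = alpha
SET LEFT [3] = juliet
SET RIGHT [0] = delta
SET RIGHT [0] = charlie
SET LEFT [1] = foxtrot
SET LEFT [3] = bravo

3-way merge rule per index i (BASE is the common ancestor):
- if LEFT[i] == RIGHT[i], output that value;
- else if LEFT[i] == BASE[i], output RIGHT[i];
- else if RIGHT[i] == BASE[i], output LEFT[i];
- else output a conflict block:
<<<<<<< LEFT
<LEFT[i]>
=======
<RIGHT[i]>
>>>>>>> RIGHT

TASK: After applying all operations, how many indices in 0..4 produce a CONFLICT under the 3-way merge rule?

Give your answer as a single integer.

Answer: 0

Derivation:
Final LEFT:  [india, foxtrot, juliet, bravo, golf]
Final RIGHT: [charlie, bravo, bravo, kilo, golf]
i=0: L=india, R=charlie=BASE -> take LEFT -> india
i=1: L=foxtrot, R=bravo=BASE -> take LEFT -> foxtrot
i=2: L=juliet=BASE, R=bravo -> take RIGHT -> bravo
i=3: L=bravo, R=kilo=BASE -> take LEFT -> bravo
i=4: L=golf R=golf -> agree -> golf
Conflict count: 0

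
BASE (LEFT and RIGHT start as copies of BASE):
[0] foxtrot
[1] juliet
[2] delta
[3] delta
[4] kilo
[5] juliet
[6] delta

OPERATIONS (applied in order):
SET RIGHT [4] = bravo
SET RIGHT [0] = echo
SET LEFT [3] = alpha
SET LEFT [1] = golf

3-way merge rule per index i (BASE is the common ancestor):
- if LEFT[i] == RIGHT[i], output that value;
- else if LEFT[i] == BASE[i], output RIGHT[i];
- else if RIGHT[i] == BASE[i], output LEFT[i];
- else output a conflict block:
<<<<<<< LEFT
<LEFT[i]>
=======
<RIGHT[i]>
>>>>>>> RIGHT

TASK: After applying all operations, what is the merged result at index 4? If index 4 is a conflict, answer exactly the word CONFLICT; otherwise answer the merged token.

Answer: bravo

Derivation:
Final LEFT:  [foxtrot, golf, delta, alpha, kilo, juliet, delta]
Final RIGHT: [echo, juliet, delta, delta, bravo, juliet, delta]
i=0: L=foxtrot=BASE, R=echo -> take RIGHT -> echo
i=1: L=golf, R=juliet=BASE -> take LEFT -> golf
i=2: L=delta R=delta -> agree -> delta
i=3: L=alpha, R=delta=BASE -> take LEFT -> alpha
i=4: L=kilo=BASE, R=bravo -> take RIGHT -> bravo
i=5: L=juliet R=juliet -> agree -> juliet
i=6: L=delta R=delta -> agree -> delta
Index 4 -> bravo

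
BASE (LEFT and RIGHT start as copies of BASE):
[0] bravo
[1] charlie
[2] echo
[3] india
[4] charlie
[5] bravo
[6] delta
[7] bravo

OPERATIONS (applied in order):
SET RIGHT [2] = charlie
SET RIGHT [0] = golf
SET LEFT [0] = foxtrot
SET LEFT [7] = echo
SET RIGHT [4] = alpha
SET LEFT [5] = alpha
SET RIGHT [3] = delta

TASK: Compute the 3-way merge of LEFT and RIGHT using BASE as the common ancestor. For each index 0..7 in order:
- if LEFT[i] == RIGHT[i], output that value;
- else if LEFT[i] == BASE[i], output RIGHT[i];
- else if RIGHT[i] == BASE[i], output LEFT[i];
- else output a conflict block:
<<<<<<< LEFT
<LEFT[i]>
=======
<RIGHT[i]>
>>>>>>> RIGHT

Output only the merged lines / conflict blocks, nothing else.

Answer: <<<<<<< LEFT
foxtrot
=======
golf
>>>>>>> RIGHT
charlie
charlie
delta
alpha
alpha
delta
echo

Derivation:
Final LEFT:  [foxtrot, charlie, echo, india, charlie, alpha, delta, echo]
Final RIGHT: [golf, charlie, charlie, delta, alpha, bravo, delta, bravo]
i=0: BASE=bravo L=foxtrot R=golf all differ -> CONFLICT
i=1: L=charlie R=charlie -> agree -> charlie
i=2: L=echo=BASE, R=charlie -> take RIGHT -> charlie
i=3: L=india=BASE, R=delta -> take RIGHT -> delta
i=4: L=charlie=BASE, R=alpha -> take RIGHT -> alpha
i=5: L=alpha, R=bravo=BASE -> take LEFT -> alpha
i=6: L=delta R=delta -> agree -> delta
i=7: L=echo, R=bravo=BASE -> take LEFT -> echo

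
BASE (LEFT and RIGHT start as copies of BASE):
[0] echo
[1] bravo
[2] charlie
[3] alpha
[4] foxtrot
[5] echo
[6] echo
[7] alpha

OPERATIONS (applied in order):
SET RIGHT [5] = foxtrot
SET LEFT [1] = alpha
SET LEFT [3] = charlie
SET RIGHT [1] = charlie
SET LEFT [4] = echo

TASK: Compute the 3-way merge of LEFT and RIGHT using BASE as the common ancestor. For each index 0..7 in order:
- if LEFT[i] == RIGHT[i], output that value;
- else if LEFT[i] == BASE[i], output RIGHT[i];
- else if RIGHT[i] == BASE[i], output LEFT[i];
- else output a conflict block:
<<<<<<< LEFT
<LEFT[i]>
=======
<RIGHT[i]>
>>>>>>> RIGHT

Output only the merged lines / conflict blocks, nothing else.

Answer: echo
<<<<<<< LEFT
alpha
=======
charlie
>>>>>>> RIGHT
charlie
charlie
echo
foxtrot
echo
alpha

Derivation:
Final LEFT:  [echo, alpha, charlie, charlie, echo, echo, echo, alpha]
Final RIGHT: [echo, charlie, charlie, alpha, foxtrot, foxtrot, echo, alpha]
i=0: L=echo R=echo -> agree -> echo
i=1: BASE=bravo L=alpha R=charlie all differ -> CONFLICT
i=2: L=charlie R=charlie -> agree -> charlie
i=3: L=charlie, R=alpha=BASE -> take LEFT -> charlie
i=4: L=echo, R=foxtrot=BASE -> take LEFT -> echo
i=5: L=echo=BASE, R=foxtrot -> take RIGHT -> foxtrot
i=6: L=echo R=echo -> agree -> echo
i=7: L=alpha R=alpha -> agree -> alpha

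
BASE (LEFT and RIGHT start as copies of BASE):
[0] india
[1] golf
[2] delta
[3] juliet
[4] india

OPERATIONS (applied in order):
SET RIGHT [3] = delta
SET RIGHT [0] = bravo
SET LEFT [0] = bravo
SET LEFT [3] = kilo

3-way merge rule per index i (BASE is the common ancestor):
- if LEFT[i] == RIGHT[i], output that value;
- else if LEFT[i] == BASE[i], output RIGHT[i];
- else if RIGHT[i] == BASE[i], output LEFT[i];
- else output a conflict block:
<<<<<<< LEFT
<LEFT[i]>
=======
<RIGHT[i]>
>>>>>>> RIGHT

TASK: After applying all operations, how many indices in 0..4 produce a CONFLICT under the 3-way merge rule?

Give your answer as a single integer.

Answer: 1

Derivation:
Final LEFT:  [bravo, golf, delta, kilo, india]
Final RIGHT: [bravo, golf, delta, delta, india]
i=0: L=bravo R=bravo -> agree -> bravo
i=1: L=golf R=golf -> agree -> golf
i=2: L=delta R=delta -> agree -> delta
i=3: BASE=juliet L=kilo R=delta all differ -> CONFLICT
i=4: L=india R=india -> agree -> india
Conflict count: 1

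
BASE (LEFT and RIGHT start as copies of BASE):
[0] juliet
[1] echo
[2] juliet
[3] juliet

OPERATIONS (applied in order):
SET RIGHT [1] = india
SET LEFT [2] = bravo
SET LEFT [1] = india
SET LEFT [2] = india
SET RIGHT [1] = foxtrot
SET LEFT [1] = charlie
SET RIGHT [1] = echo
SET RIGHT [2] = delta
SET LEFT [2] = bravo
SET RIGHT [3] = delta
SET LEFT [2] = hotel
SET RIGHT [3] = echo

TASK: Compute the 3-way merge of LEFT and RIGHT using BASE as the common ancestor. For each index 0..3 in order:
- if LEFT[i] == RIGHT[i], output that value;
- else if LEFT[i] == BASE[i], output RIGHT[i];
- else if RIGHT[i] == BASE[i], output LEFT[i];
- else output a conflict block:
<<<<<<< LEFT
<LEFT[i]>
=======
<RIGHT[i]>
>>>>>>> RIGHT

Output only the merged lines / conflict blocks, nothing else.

Final LEFT:  [juliet, charlie, hotel, juliet]
Final RIGHT: [juliet, echo, delta, echo]
i=0: L=juliet R=juliet -> agree -> juliet
i=1: L=charlie, R=echo=BASE -> take LEFT -> charlie
i=2: BASE=juliet L=hotel R=delta all differ -> CONFLICT
i=3: L=juliet=BASE, R=echo -> take RIGHT -> echo

Answer: juliet
charlie
<<<<<<< LEFT
hotel
=======
delta
>>>>>>> RIGHT
echo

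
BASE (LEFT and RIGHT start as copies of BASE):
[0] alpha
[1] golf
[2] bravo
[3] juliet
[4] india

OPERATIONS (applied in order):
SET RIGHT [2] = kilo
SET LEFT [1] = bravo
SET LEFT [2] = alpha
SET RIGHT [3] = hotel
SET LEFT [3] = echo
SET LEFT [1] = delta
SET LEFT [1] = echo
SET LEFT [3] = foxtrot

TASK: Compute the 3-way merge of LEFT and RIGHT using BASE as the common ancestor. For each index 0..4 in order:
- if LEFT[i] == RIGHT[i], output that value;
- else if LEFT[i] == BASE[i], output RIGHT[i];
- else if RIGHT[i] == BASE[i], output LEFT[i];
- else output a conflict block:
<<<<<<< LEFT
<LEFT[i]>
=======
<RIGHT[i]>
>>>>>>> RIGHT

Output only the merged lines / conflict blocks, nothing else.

Answer: alpha
echo
<<<<<<< LEFT
alpha
=======
kilo
>>>>>>> RIGHT
<<<<<<< LEFT
foxtrot
=======
hotel
>>>>>>> RIGHT
india

Derivation:
Final LEFT:  [alpha, echo, alpha, foxtrot, india]
Final RIGHT: [alpha, golf, kilo, hotel, india]
i=0: L=alpha R=alpha -> agree -> alpha
i=1: L=echo, R=golf=BASE -> take LEFT -> echo
i=2: BASE=bravo L=alpha R=kilo all differ -> CONFLICT
i=3: BASE=juliet L=foxtrot R=hotel all differ -> CONFLICT
i=4: L=india R=india -> agree -> india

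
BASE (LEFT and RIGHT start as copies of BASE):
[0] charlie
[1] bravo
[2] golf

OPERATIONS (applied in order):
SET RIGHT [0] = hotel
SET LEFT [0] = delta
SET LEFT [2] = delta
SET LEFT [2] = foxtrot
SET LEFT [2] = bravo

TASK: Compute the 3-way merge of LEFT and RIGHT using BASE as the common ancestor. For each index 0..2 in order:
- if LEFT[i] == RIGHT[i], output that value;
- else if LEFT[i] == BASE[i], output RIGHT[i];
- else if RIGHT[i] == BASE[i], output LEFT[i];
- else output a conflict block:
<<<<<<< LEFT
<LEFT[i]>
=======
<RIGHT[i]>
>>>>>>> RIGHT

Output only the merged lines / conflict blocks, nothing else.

Answer: <<<<<<< LEFT
delta
=======
hotel
>>>>>>> RIGHT
bravo
bravo

Derivation:
Final LEFT:  [delta, bravo, bravo]
Final RIGHT: [hotel, bravo, golf]
i=0: BASE=charlie L=delta R=hotel all differ -> CONFLICT
i=1: L=bravo R=bravo -> agree -> bravo
i=2: L=bravo, R=golf=BASE -> take LEFT -> bravo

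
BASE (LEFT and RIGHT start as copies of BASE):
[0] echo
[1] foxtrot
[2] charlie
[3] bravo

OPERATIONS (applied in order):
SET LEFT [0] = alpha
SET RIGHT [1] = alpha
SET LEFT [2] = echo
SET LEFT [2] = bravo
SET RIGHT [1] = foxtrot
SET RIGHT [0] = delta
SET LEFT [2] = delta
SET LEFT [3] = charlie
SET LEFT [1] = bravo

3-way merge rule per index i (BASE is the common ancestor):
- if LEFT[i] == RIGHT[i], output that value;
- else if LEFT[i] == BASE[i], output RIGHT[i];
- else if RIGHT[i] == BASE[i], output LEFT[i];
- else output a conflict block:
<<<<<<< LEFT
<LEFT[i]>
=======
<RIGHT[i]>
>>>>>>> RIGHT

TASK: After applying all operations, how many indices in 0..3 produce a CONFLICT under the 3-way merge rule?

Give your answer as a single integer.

Final LEFT:  [alpha, bravo, delta, charlie]
Final RIGHT: [delta, foxtrot, charlie, bravo]
i=0: BASE=echo L=alpha R=delta all differ -> CONFLICT
i=1: L=bravo, R=foxtrot=BASE -> take LEFT -> bravo
i=2: L=delta, R=charlie=BASE -> take LEFT -> delta
i=3: L=charlie, R=bravo=BASE -> take LEFT -> charlie
Conflict count: 1

Answer: 1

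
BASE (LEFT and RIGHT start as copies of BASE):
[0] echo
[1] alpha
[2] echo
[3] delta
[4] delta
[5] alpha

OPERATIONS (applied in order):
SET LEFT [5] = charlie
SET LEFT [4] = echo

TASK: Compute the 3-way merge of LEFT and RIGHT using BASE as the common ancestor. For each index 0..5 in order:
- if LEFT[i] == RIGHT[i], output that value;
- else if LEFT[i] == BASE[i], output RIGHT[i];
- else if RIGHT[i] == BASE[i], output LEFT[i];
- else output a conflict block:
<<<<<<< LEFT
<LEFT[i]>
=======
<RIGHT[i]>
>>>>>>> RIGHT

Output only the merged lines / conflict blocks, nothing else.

Answer: echo
alpha
echo
delta
echo
charlie

Derivation:
Final LEFT:  [echo, alpha, echo, delta, echo, charlie]
Final RIGHT: [echo, alpha, echo, delta, delta, alpha]
i=0: L=echo R=echo -> agree -> echo
i=1: L=alpha R=alpha -> agree -> alpha
i=2: L=echo R=echo -> agree -> echo
i=3: L=delta R=delta -> agree -> delta
i=4: L=echo, R=delta=BASE -> take LEFT -> echo
i=5: L=charlie, R=alpha=BASE -> take LEFT -> charlie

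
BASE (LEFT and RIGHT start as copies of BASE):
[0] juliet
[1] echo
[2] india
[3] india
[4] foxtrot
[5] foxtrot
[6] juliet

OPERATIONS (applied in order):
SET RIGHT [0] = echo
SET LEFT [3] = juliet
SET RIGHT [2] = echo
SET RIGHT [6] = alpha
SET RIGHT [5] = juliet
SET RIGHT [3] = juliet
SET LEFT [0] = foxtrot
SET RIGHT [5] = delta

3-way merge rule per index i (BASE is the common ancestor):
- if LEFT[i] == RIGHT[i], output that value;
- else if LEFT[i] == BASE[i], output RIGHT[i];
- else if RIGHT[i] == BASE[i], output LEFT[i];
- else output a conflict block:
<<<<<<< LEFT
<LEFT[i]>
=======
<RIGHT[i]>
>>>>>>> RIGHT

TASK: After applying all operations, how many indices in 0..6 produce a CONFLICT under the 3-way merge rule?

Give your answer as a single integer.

Final LEFT:  [foxtrot, echo, india, juliet, foxtrot, foxtrot, juliet]
Final RIGHT: [echo, echo, echo, juliet, foxtrot, delta, alpha]
i=0: BASE=juliet L=foxtrot R=echo all differ -> CONFLICT
i=1: L=echo R=echo -> agree -> echo
i=2: L=india=BASE, R=echo -> take RIGHT -> echo
i=3: L=juliet R=juliet -> agree -> juliet
i=4: L=foxtrot R=foxtrot -> agree -> foxtrot
i=5: L=foxtrot=BASE, R=delta -> take RIGHT -> delta
i=6: L=juliet=BASE, R=alpha -> take RIGHT -> alpha
Conflict count: 1

Answer: 1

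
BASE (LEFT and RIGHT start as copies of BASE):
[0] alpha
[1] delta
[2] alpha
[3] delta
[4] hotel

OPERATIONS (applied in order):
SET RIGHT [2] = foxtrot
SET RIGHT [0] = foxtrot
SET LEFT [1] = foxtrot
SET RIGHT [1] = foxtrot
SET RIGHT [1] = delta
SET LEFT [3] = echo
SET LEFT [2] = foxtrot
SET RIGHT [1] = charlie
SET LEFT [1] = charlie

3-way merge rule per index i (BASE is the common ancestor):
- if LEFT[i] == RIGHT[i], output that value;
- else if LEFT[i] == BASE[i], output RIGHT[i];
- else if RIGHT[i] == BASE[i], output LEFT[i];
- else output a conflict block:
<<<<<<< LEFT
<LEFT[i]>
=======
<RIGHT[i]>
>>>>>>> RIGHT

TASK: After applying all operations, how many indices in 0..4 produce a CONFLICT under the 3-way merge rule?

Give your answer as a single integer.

Answer: 0

Derivation:
Final LEFT:  [alpha, charlie, foxtrot, echo, hotel]
Final RIGHT: [foxtrot, charlie, foxtrot, delta, hotel]
i=0: L=alpha=BASE, R=foxtrot -> take RIGHT -> foxtrot
i=1: L=charlie R=charlie -> agree -> charlie
i=2: L=foxtrot R=foxtrot -> agree -> foxtrot
i=3: L=echo, R=delta=BASE -> take LEFT -> echo
i=4: L=hotel R=hotel -> agree -> hotel
Conflict count: 0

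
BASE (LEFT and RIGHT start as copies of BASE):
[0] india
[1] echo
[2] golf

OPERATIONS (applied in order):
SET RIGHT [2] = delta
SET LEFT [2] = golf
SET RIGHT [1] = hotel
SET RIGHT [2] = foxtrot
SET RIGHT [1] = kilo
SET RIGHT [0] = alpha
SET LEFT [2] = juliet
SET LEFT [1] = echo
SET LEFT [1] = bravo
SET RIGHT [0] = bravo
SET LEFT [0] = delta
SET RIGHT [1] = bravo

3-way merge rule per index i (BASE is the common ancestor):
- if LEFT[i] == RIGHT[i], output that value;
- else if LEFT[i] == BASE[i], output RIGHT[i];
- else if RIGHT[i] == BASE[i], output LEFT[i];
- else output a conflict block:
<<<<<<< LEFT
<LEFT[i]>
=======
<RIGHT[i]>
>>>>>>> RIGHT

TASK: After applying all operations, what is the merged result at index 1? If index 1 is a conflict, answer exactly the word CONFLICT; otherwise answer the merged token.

Answer: bravo

Derivation:
Final LEFT:  [delta, bravo, juliet]
Final RIGHT: [bravo, bravo, foxtrot]
i=0: BASE=india L=delta R=bravo all differ -> CONFLICT
i=1: L=bravo R=bravo -> agree -> bravo
i=2: BASE=golf L=juliet R=foxtrot all differ -> CONFLICT
Index 1 -> bravo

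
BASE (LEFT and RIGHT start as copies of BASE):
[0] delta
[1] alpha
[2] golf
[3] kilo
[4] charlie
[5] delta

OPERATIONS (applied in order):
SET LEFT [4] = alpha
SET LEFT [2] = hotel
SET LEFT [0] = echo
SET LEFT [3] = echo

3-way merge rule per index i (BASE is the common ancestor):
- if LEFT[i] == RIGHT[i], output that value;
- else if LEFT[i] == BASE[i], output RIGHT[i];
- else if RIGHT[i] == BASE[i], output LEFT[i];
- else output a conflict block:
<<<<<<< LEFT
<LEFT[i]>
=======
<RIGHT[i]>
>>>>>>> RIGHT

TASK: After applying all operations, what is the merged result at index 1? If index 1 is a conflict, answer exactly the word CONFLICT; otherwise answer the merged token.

Final LEFT:  [echo, alpha, hotel, echo, alpha, delta]
Final RIGHT: [delta, alpha, golf, kilo, charlie, delta]
i=0: L=echo, R=delta=BASE -> take LEFT -> echo
i=1: L=alpha R=alpha -> agree -> alpha
i=2: L=hotel, R=golf=BASE -> take LEFT -> hotel
i=3: L=echo, R=kilo=BASE -> take LEFT -> echo
i=4: L=alpha, R=charlie=BASE -> take LEFT -> alpha
i=5: L=delta R=delta -> agree -> delta
Index 1 -> alpha

Answer: alpha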